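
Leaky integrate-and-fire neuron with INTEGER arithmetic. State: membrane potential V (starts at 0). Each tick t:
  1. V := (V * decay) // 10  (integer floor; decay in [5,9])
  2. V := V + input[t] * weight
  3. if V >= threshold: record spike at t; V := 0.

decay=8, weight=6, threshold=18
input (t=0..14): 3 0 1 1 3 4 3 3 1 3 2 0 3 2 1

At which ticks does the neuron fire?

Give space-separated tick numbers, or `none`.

t=0: input=3 -> V=0 FIRE
t=1: input=0 -> V=0
t=2: input=1 -> V=6
t=3: input=1 -> V=10
t=4: input=3 -> V=0 FIRE
t=5: input=4 -> V=0 FIRE
t=6: input=3 -> V=0 FIRE
t=7: input=3 -> V=0 FIRE
t=8: input=1 -> V=6
t=9: input=3 -> V=0 FIRE
t=10: input=2 -> V=12
t=11: input=0 -> V=9
t=12: input=3 -> V=0 FIRE
t=13: input=2 -> V=12
t=14: input=1 -> V=15

Answer: 0 4 5 6 7 9 12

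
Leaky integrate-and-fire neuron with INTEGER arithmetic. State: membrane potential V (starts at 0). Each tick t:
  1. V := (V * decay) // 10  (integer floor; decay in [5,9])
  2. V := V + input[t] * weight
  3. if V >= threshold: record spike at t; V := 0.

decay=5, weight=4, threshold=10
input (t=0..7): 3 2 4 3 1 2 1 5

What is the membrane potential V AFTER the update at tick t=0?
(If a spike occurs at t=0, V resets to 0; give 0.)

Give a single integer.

Answer: 0

Derivation:
t=0: input=3 -> V=0 FIRE
t=1: input=2 -> V=8
t=2: input=4 -> V=0 FIRE
t=3: input=3 -> V=0 FIRE
t=4: input=1 -> V=4
t=5: input=2 -> V=0 FIRE
t=6: input=1 -> V=4
t=7: input=5 -> V=0 FIRE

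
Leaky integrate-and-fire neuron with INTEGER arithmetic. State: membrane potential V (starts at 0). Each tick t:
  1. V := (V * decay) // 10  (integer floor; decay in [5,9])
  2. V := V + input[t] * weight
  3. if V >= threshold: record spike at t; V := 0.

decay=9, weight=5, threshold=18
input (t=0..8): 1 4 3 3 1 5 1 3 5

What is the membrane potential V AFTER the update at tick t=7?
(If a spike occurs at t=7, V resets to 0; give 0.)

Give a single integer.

Answer: 0

Derivation:
t=0: input=1 -> V=5
t=1: input=4 -> V=0 FIRE
t=2: input=3 -> V=15
t=3: input=3 -> V=0 FIRE
t=4: input=1 -> V=5
t=5: input=5 -> V=0 FIRE
t=6: input=1 -> V=5
t=7: input=3 -> V=0 FIRE
t=8: input=5 -> V=0 FIRE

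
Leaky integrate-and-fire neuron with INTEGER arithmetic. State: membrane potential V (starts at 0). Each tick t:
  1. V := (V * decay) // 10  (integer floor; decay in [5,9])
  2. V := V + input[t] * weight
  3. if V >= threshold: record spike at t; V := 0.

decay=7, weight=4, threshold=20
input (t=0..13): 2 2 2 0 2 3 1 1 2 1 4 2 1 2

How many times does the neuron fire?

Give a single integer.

Answer: 2

Derivation:
t=0: input=2 -> V=8
t=1: input=2 -> V=13
t=2: input=2 -> V=17
t=3: input=0 -> V=11
t=4: input=2 -> V=15
t=5: input=3 -> V=0 FIRE
t=6: input=1 -> V=4
t=7: input=1 -> V=6
t=8: input=2 -> V=12
t=9: input=1 -> V=12
t=10: input=4 -> V=0 FIRE
t=11: input=2 -> V=8
t=12: input=1 -> V=9
t=13: input=2 -> V=14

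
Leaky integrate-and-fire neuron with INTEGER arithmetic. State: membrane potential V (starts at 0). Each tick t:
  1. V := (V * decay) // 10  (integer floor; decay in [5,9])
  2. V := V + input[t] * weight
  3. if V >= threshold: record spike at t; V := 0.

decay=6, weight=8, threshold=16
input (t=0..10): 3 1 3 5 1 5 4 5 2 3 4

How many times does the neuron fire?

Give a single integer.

t=0: input=3 -> V=0 FIRE
t=1: input=1 -> V=8
t=2: input=3 -> V=0 FIRE
t=3: input=5 -> V=0 FIRE
t=4: input=1 -> V=8
t=5: input=5 -> V=0 FIRE
t=6: input=4 -> V=0 FIRE
t=7: input=5 -> V=0 FIRE
t=8: input=2 -> V=0 FIRE
t=9: input=3 -> V=0 FIRE
t=10: input=4 -> V=0 FIRE

Answer: 9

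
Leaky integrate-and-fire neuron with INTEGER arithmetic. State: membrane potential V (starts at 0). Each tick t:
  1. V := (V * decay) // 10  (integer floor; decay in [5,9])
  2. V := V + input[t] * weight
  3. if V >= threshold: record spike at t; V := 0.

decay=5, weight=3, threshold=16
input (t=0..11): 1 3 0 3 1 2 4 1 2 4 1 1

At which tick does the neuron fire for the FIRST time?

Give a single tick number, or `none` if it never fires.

Answer: 6

Derivation:
t=0: input=1 -> V=3
t=1: input=3 -> V=10
t=2: input=0 -> V=5
t=3: input=3 -> V=11
t=4: input=1 -> V=8
t=5: input=2 -> V=10
t=6: input=4 -> V=0 FIRE
t=7: input=1 -> V=3
t=8: input=2 -> V=7
t=9: input=4 -> V=15
t=10: input=1 -> V=10
t=11: input=1 -> V=8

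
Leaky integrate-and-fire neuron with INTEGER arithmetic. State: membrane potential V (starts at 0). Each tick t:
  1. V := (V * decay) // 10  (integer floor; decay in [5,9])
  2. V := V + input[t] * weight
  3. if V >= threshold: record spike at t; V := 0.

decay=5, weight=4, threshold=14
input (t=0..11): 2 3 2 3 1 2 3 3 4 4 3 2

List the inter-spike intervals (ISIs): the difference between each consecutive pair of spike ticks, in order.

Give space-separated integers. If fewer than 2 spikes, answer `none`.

Answer: 2 3 2 1 2

Derivation:
t=0: input=2 -> V=8
t=1: input=3 -> V=0 FIRE
t=2: input=2 -> V=8
t=3: input=3 -> V=0 FIRE
t=4: input=1 -> V=4
t=5: input=2 -> V=10
t=6: input=3 -> V=0 FIRE
t=7: input=3 -> V=12
t=8: input=4 -> V=0 FIRE
t=9: input=4 -> V=0 FIRE
t=10: input=3 -> V=12
t=11: input=2 -> V=0 FIRE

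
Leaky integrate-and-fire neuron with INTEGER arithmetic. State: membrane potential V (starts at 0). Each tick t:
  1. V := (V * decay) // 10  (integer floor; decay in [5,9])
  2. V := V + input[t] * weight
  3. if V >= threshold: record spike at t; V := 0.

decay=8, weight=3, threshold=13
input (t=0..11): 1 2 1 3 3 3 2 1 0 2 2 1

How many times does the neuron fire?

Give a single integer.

t=0: input=1 -> V=3
t=1: input=2 -> V=8
t=2: input=1 -> V=9
t=3: input=3 -> V=0 FIRE
t=4: input=3 -> V=9
t=5: input=3 -> V=0 FIRE
t=6: input=2 -> V=6
t=7: input=1 -> V=7
t=8: input=0 -> V=5
t=9: input=2 -> V=10
t=10: input=2 -> V=0 FIRE
t=11: input=1 -> V=3

Answer: 3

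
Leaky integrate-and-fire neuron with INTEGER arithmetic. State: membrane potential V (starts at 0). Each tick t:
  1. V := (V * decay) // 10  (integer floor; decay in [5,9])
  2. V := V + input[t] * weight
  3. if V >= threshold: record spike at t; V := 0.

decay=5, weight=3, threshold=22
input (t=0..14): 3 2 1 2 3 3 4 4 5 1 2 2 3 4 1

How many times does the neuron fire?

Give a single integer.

t=0: input=3 -> V=9
t=1: input=2 -> V=10
t=2: input=1 -> V=8
t=3: input=2 -> V=10
t=4: input=3 -> V=14
t=5: input=3 -> V=16
t=6: input=4 -> V=20
t=7: input=4 -> V=0 FIRE
t=8: input=5 -> V=15
t=9: input=1 -> V=10
t=10: input=2 -> V=11
t=11: input=2 -> V=11
t=12: input=3 -> V=14
t=13: input=4 -> V=19
t=14: input=1 -> V=12

Answer: 1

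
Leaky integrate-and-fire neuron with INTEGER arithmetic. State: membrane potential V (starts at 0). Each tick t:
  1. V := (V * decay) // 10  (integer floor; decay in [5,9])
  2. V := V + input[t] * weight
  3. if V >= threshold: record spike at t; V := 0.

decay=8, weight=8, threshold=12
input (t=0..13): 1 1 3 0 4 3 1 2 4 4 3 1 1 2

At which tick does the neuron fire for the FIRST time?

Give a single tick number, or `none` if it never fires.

Answer: 1

Derivation:
t=0: input=1 -> V=8
t=1: input=1 -> V=0 FIRE
t=2: input=3 -> V=0 FIRE
t=3: input=0 -> V=0
t=4: input=4 -> V=0 FIRE
t=5: input=3 -> V=0 FIRE
t=6: input=1 -> V=8
t=7: input=2 -> V=0 FIRE
t=8: input=4 -> V=0 FIRE
t=9: input=4 -> V=0 FIRE
t=10: input=3 -> V=0 FIRE
t=11: input=1 -> V=8
t=12: input=1 -> V=0 FIRE
t=13: input=2 -> V=0 FIRE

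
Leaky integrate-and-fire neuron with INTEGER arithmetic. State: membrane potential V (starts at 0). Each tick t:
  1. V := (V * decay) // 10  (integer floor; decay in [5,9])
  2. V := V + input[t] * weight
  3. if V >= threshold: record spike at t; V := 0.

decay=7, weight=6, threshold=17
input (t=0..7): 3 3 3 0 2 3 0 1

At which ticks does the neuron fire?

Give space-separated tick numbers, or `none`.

Answer: 0 1 2 5

Derivation:
t=0: input=3 -> V=0 FIRE
t=1: input=3 -> V=0 FIRE
t=2: input=3 -> V=0 FIRE
t=3: input=0 -> V=0
t=4: input=2 -> V=12
t=5: input=3 -> V=0 FIRE
t=6: input=0 -> V=0
t=7: input=1 -> V=6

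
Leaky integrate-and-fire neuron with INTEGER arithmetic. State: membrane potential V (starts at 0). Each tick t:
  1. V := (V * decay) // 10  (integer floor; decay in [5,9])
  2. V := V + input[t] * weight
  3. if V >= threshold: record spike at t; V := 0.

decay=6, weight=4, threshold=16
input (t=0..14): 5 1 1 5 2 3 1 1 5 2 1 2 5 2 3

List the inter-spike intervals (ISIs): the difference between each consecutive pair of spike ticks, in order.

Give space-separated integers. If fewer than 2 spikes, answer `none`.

t=0: input=5 -> V=0 FIRE
t=1: input=1 -> V=4
t=2: input=1 -> V=6
t=3: input=5 -> V=0 FIRE
t=4: input=2 -> V=8
t=5: input=3 -> V=0 FIRE
t=6: input=1 -> V=4
t=7: input=1 -> V=6
t=8: input=5 -> V=0 FIRE
t=9: input=2 -> V=8
t=10: input=1 -> V=8
t=11: input=2 -> V=12
t=12: input=5 -> V=0 FIRE
t=13: input=2 -> V=8
t=14: input=3 -> V=0 FIRE

Answer: 3 2 3 4 2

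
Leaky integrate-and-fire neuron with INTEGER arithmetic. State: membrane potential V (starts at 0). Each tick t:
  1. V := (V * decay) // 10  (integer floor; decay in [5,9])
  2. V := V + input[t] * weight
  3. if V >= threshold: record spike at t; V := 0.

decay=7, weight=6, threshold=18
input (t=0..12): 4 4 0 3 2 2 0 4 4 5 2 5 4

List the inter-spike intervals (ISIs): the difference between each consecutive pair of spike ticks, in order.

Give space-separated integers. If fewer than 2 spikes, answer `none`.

Answer: 1 2 2 2 1 1 2 1

Derivation:
t=0: input=4 -> V=0 FIRE
t=1: input=4 -> V=0 FIRE
t=2: input=0 -> V=0
t=3: input=3 -> V=0 FIRE
t=4: input=2 -> V=12
t=5: input=2 -> V=0 FIRE
t=6: input=0 -> V=0
t=7: input=4 -> V=0 FIRE
t=8: input=4 -> V=0 FIRE
t=9: input=5 -> V=0 FIRE
t=10: input=2 -> V=12
t=11: input=5 -> V=0 FIRE
t=12: input=4 -> V=0 FIRE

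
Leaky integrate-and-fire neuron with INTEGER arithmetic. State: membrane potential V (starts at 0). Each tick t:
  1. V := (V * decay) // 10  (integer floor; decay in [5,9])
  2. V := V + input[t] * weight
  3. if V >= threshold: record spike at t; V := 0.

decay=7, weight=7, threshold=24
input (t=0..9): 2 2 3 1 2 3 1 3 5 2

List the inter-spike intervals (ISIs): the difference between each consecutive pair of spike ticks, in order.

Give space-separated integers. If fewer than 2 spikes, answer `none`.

t=0: input=2 -> V=14
t=1: input=2 -> V=23
t=2: input=3 -> V=0 FIRE
t=3: input=1 -> V=7
t=4: input=2 -> V=18
t=5: input=3 -> V=0 FIRE
t=6: input=1 -> V=7
t=7: input=3 -> V=0 FIRE
t=8: input=5 -> V=0 FIRE
t=9: input=2 -> V=14

Answer: 3 2 1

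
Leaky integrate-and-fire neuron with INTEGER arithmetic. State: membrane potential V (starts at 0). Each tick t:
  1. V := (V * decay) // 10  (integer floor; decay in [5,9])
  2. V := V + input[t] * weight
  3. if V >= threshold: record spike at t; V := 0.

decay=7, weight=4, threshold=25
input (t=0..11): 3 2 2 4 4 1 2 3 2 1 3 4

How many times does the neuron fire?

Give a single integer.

Answer: 2

Derivation:
t=0: input=3 -> V=12
t=1: input=2 -> V=16
t=2: input=2 -> V=19
t=3: input=4 -> V=0 FIRE
t=4: input=4 -> V=16
t=5: input=1 -> V=15
t=6: input=2 -> V=18
t=7: input=3 -> V=24
t=8: input=2 -> V=24
t=9: input=1 -> V=20
t=10: input=3 -> V=0 FIRE
t=11: input=4 -> V=16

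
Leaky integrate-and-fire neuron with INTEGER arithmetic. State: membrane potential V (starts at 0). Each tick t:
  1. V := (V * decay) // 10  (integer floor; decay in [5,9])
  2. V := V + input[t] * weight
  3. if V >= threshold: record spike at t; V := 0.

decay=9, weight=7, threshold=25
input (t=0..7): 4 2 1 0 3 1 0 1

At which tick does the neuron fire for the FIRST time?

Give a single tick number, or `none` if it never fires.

t=0: input=4 -> V=0 FIRE
t=1: input=2 -> V=14
t=2: input=1 -> V=19
t=3: input=0 -> V=17
t=4: input=3 -> V=0 FIRE
t=5: input=1 -> V=7
t=6: input=0 -> V=6
t=7: input=1 -> V=12

Answer: 0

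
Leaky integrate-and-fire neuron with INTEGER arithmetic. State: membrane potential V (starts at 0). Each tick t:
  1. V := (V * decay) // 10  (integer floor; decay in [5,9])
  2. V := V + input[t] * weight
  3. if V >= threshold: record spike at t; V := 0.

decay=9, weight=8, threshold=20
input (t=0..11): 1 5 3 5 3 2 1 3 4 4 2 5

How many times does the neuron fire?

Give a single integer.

t=0: input=1 -> V=8
t=1: input=5 -> V=0 FIRE
t=2: input=3 -> V=0 FIRE
t=3: input=5 -> V=0 FIRE
t=4: input=3 -> V=0 FIRE
t=5: input=2 -> V=16
t=6: input=1 -> V=0 FIRE
t=7: input=3 -> V=0 FIRE
t=8: input=4 -> V=0 FIRE
t=9: input=4 -> V=0 FIRE
t=10: input=2 -> V=16
t=11: input=5 -> V=0 FIRE

Answer: 9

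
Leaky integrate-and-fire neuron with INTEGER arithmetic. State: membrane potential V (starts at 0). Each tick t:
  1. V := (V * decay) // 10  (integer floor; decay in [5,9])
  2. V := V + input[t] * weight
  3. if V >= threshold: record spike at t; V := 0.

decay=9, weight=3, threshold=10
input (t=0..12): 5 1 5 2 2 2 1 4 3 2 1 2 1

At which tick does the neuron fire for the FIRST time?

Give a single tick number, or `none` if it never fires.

t=0: input=5 -> V=0 FIRE
t=1: input=1 -> V=3
t=2: input=5 -> V=0 FIRE
t=3: input=2 -> V=6
t=4: input=2 -> V=0 FIRE
t=5: input=2 -> V=6
t=6: input=1 -> V=8
t=7: input=4 -> V=0 FIRE
t=8: input=3 -> V=9
t=9: input=2 -> V=0 FIRE
t=10: input=1 -> V=3
t=11: input=2 -> V=8
t=12: input=1 -> V=0 FIRE

Answer: 0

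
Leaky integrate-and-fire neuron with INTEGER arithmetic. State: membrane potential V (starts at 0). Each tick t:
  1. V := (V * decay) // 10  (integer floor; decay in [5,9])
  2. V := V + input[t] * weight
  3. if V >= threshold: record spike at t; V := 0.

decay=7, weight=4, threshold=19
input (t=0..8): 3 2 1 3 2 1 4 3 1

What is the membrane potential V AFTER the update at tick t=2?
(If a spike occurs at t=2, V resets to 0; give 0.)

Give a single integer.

t=0: input=3 -> V=12
t=1: input=2 -> V=16
t=2: input=1 -> V=15
t=3: input=3 -> V=0 FIRE
t=4: input=2 -> V=8
t=5: input=1 -> V=9
t=6: input=4 -> V=0 FIRE
t=7: input=3 -> V=12
t=8: input=1 -> V=12

Answer: 15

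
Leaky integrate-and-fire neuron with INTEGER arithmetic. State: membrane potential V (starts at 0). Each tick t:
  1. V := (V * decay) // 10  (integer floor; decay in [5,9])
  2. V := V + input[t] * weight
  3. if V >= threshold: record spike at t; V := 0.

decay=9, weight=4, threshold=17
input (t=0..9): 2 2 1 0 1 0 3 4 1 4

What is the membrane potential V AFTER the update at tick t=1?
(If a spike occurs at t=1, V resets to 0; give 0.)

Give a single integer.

t=0: input=2 -> V=8
t=1: input=2 -> V=15
t=2: input=1 -> V=0 FIRE
t=3: input=0 -> V=0
t=4: input=1 -> V=4
t=5: input=0 -> V=3
t=6: input=3 -> V=14
t=7: input=4 -> V=0 FIRE
t=8: input=1 -> V=4
t=9: input=4 -> V=0 FIRE

Answer: 15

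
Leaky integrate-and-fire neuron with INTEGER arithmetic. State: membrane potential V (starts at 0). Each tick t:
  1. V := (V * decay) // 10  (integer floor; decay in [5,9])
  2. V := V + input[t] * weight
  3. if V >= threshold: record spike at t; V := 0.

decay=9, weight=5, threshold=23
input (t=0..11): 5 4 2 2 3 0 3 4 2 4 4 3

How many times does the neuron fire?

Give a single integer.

t=0: input=5 -> V=0 FIRE
t=1: input=4 -> V=20
t=2: input=2 -> V=0 FIRE
t=3: input=2 -> V=10
t=4: input=3 -> V=0 FIRE
t=5: input=0 -> V=0
t=6: input=3 -> V=15
t=7: input=4 -> V=0 FIRE
t=8: input=2 -> V=10
t=9: input=4 -> V=0 FIRE
t=10: input=4 -> V=20
t=11: input=3 -> V=0 FIRE

Answer: 6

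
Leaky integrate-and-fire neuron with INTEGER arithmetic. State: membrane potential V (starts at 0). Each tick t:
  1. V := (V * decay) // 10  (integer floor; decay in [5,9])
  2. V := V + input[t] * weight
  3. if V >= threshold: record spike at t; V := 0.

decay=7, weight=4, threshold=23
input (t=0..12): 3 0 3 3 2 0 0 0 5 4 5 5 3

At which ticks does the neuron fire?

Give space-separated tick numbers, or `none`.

Answer: 3 9 11

Derivation:
t=0: input=3 -> V=12
t=1: input=0 -> V=8
t=2: input=3 -> V=17
t=3: input=3 -> V=0 FIRE
t=4: input=2 -> V=8
t=5: input=0 -> V=5
t=6: input=0 -> V=3
t=7: input=0 -> V=2
t=8: input=5 -> V=21
t=9: input=4 -> V=0 FIRE
t=10: input=5 -> V=20
t=11: input=5 -> V=0 FIRE
t=12: input=3 -> V=12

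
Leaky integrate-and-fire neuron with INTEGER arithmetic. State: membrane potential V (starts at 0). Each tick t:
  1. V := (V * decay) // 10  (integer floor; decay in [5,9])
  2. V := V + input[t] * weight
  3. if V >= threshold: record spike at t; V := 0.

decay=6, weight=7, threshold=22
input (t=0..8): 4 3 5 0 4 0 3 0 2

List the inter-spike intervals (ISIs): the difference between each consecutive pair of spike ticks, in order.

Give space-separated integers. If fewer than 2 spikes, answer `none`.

Answer: 2 2

Derivation:
t=0: input=4 -> V=0 FIRE
t=1: input=3 -> V=21
t=2: input=5 -> V=0 FIRE
t=3: input=0 -> V=0
t=4: input=4 -> V=0 FIRE
t=5: input=0 -> V=0
t=6: input=3 -> V=21
t=7: input=0 -> V=12
t=8: input=2 -> V=21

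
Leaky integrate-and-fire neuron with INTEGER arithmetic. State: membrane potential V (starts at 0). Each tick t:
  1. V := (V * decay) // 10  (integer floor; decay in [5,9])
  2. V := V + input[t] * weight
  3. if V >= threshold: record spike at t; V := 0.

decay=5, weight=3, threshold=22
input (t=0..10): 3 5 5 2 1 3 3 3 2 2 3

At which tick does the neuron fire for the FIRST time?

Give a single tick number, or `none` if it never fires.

Answer: 2

Derivation:
t=0: input=3 -> V=9
t=1: input=5 -> V=19
t=2: input=5 -> V=0 FIRE
t=3: input=2 -> V=6
t=4: input=1 -> V=6
t=5: input=3 -> V=12
t=6: input=3 -> V=15
t=7: input=3 -> V=16
t=8: input=2 -> V=14
t=9: input=2 -> V=13
t=10: input=3 -> V=15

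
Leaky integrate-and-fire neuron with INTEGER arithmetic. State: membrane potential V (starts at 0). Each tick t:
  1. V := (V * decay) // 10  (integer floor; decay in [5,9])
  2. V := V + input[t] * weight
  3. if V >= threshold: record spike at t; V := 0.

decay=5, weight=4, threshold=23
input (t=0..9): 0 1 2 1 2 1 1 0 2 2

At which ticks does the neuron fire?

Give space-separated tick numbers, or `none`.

t=0: input=0 -> V=0
t=1: input=1 -> V=4
t=2: input=2 -> V=10
t=3: input=1 -> V=9
t=4: input=2 -> V=12
t=5: input=1 -> V=10
t=6: input=1 -> V=9
t=7: input=0 -> V=4
t=8: input=2 -> V=10
t=9: input=2 -> V=13

Answer: none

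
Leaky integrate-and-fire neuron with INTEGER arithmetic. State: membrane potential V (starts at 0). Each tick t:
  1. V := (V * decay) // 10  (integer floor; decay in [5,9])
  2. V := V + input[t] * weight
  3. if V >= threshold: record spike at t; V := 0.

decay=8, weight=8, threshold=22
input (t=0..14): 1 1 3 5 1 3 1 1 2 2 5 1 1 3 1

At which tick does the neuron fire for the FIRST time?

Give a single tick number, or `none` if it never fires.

Answer: 2

Derivation:
t=0: input=1 -> V=8
t=1: input=1 -> V=14
t=2: input=3 -> V=0 FIRE
t=3: input=5 -> V=0 FIRE
t=4: input=1 -> V=8
t=5: input=3 -> V=0 FIRE
t=6: input=1 -> V=8
t=7: input=1 -> V=14
t=8: input=2 -> V=0 FIRE
t=9: input=2 -> V=16
t=10: input=5 -> V=0 FIRE
t=11: input=1 -> V=8
t=12: input=1 -> V=14
t=13: input=3 -> V=0 FIRE
t=14: input=1 -> V=8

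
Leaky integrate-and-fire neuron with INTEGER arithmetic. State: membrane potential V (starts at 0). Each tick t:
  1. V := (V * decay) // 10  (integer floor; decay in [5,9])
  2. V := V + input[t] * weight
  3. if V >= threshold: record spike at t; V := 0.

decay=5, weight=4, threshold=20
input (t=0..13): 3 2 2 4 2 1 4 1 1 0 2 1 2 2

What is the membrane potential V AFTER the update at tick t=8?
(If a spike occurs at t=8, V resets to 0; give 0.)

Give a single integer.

t=0: input=3 -> V=12
t=1: input=2 -> V=14
t=2: input=2 -> V=15
t=3: input=4 -> V=0 FIRE
t=4: input=2 -> V=8
t=5: input=1 -> V=8
t=6: input=4 -> V=0 FIRE
t=7: input=1 -> V=4
t=8: input=1 -> V=6
t=9: input=0 -> V=3
t=10: input=2 -> V=9
t=11: input=1 -> V=8
t=12: input=2 -> V=12
t=13: input=2 -> V=14

Answer: 6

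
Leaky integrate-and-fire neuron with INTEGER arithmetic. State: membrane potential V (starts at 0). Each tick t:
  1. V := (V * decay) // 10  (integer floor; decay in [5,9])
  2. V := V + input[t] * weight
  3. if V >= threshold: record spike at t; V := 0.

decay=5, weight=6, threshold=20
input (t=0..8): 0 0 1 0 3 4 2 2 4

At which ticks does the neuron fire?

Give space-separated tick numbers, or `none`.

t=0: input=0 -> V=0
t=1: input=0 -> V=0
t=2: input=1 -> V=6
t=3: input=0 -> V=3
t=4: input=3 -> V=19
t=5: input=4 -> V=0 FIRE
t=6: input=2 -> V=12
t=7: input=2 -> V=18
t=8: input=4 -> V=0 FIRE

Answer: 5 8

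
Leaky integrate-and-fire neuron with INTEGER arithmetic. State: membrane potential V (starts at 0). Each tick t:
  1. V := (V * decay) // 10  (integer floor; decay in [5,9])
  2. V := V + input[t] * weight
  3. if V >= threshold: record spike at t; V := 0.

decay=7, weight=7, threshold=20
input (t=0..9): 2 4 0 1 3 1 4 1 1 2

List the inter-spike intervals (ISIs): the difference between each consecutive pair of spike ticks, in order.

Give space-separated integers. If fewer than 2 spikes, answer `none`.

Answer: 3 2 3

Derivation:
t=0: input=2 -> V=14
t=1: input=4 -> V=0 FIRE
t=2: input=0 -> V=0
t=3: input=1 -> V=7
t=4: input=3 -> V=0 FIRE
t=5: input=1 -> V=7
t=6: input=4 -> V=0 FIRE
t=7: input=1 -> V=7
t=8: input=1 -> V=11
t=9: input=2 -> V=0 FIRE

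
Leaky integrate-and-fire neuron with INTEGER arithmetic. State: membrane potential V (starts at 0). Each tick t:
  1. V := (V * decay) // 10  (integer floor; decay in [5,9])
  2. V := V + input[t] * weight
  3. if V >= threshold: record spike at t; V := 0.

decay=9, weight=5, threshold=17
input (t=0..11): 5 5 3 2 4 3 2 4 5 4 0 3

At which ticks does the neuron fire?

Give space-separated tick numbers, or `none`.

Answer: 0 1 3 4 6 7 8 9

Derivation:
t=0: input=5 -> V=0 FIRE
t=1: input=5 -> V=0 FIRE
t=2: input=3 -> V=15
t=3: input=2 -> V=0 FIRE
t=4: input=4 -> V=0 FIRE
t=5: input=3 -> V=15
t=6: input=2 -> V=0 FIRE
t=7: input=4 -> V=0 FIRE
t=8: input=5 -> V=0 FIRE
t=9: input=4 -> V=0 FIRE
t=10: input=0 -> V=0
t=11: input=3 -> V=15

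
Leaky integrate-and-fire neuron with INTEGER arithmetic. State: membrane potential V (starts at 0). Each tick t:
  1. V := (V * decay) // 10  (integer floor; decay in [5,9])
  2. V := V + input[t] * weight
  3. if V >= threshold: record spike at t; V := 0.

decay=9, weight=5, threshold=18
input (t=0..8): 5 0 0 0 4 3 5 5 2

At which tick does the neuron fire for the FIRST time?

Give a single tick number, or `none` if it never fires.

t=0: input=5 -> V=0 FIRE
t=1: input=0 -> V=0
t=2: input=0 -> V=0
t=3: input=0 -> V=0
t=4: input=4 -> V=0 FIRE
t=5: input=3 -> V=15
t=6: input=5 -> V=0 FIRE
t=7: input=5 -> V=0 FIRE
t=8: input=2 -> V=10

Answer: 0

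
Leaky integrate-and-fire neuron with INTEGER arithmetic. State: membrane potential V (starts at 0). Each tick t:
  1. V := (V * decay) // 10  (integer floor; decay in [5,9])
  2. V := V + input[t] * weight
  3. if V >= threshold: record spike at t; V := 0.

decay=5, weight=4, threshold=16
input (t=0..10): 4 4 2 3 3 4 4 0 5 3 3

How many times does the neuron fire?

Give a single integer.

Answer: 7

Derivation:
t=0: input=4 -> V=0 FIRE
t=1: input=4 -> V=0 FIRE
t=2: input=2 -> V=8
t=3: input=3 -> V=0 FIRE
t=4: input=3 -> V=12
t=5: input=4 -> V=0 FIRE
t=6: input=4 -> V=0 FIRE
t=7: input=0 -> V=0
t=8: input=5 -> V=0 FIRE
t=9: input=3 -> V=12
t=10: input=3 -> V=0 FIRE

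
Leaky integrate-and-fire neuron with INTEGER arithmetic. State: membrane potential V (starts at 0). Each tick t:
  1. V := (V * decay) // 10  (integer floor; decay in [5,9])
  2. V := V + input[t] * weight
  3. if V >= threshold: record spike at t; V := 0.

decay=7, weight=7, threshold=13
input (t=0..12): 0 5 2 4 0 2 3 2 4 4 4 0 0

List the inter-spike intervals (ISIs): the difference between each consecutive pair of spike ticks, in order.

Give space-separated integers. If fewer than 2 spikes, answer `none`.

Answer: 1 1 2 1 1 1 1 1

Derivation:
t=0: input=0 -> V=0
t=1: input=5 -> V=0 FIRE
t=2: input=2 -> V=0 FIRE
t=3: input=4 -> V=0 FIRE
t=4: input=0 -> V=0
t=5: input=2 -> V=0 FIRE
t=6: input=3 -> V=0 FIRE
t=7: input=2 -> V=0 FIRE
t=8: input=4 -> V=0 FIRE
t=9: input=4 -> V=0 FIRE
t=10: input=4 -> V=0 FIRE
t=11: input=0 -> V=0
t=12: input=0 -> V=0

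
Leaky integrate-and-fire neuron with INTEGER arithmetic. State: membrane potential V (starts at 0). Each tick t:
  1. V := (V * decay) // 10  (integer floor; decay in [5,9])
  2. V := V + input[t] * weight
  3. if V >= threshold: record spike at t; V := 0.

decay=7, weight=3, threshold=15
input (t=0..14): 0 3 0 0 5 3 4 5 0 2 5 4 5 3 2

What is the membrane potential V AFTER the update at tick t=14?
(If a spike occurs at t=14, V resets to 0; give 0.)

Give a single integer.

t=0: input=0 -> V=0
t=1: input=3 -> V=9
t=2: input=0 -> V=6
t=3: input=0 -> V=4
t=4: input=5 -> V=0 FIRE
t=5: input=3 -> V=9
t=6: input=4 -> V=0 FIRE
t=7: input=5 -> V=0 FIRE
t=8: input=0 -> V=0
t=9: input=2 -> V=6
t=10: input=5 -> V=0 FIRE
t=11: input=4 -> V=12
t=12: input=5 -> V=0 FIRE
t=13: input=3 -> V=9
t=14: input=2 -> V=12

Answer: 12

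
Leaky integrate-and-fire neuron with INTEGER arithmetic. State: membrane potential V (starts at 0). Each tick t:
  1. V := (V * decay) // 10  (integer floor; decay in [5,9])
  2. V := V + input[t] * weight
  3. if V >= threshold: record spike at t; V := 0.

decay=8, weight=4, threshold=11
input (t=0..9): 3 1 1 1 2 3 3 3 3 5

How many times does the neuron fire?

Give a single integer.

t=0: input=3 -> V=0 FIRE
t=1: input=1 -> V=4
t=2: input=1 -> V=7
t=3: input=1 -> V=9
t=4: input=2 -> V=0 FIRE
t=5: input=3 -> V=0 FIRE
t=6: input=3 -> V=0 FIRE
t=7: input=3 -> V=0 FIRE
t=8: input=3 -> V=0 FIRE
t=9: input=5 -> V=0 FIRE

Answer: 7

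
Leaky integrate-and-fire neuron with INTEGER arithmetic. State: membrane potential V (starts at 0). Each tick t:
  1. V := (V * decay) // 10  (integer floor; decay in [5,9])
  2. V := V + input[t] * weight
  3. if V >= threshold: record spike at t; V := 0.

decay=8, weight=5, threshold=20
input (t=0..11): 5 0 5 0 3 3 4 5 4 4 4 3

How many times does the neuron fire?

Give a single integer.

Answer: 8

Derivation:
t=0: input=5 -> V=0 FIRE
t=1: input=0 -> V=0
t=2: input=5 -> V=0 FIRE
t=3: input=0 -> V=0
t=4: input=3 -> V=15
t=5: input=3 -> V=0 FIRE
t=6: input=4 -> V=0 FIRE
t=7: input=5 -> V=0 FIRE
t=8: input=4 -> V=0 FIRE
t=9: input=4 -> V=0 FIRE
t=10: input=4 -> V=0 FIRE
t=11: input=3 -> V=15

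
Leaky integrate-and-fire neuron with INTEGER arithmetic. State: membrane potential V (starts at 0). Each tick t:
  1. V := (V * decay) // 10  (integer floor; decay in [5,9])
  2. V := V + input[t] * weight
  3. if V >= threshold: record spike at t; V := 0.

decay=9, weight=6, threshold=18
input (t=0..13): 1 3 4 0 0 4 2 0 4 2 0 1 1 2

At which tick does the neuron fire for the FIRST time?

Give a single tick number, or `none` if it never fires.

t=0: input=1 -> V=6
t=1: input=3 -> V=0 FIRE
t=2: input=4 -> V=0 FIRE
t=3: input=0 -> V=0
t=4: input=0 -> V=0
t=5: input=4 -> V=0 FIRE
t=6: input=2 -> V=12
t=7: input=0 -> V=10
t=8: input=4 -> V=0 FIRE
t=9: input=2 -> V=12
t=10: input=0 -> V=10
t=11: input=1 -> V=15
t=12: input=1 -> V=0 FIRE
t=13: input=2 -> V=12

Answer: 1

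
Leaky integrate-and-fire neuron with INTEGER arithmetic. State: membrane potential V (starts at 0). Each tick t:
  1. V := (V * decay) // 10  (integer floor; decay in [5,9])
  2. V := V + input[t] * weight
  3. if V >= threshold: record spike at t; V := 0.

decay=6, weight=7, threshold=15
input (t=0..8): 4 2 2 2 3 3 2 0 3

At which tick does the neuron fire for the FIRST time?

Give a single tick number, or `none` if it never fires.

t=0: input=4 -> V=0 FIRE
t=1: input=2 -> V=14
t=2: input=2 -> V=0 FIRE
t=3: input=2 -> V=14
t=4: input=3 -> V=0 FIRE
t=5: input=3 -> V=0 FIRE
t=6: input=2 -> V=14
t=7: input=0 -> V=8
t=8: input=3 -> V=0 FIRE

Answer: 0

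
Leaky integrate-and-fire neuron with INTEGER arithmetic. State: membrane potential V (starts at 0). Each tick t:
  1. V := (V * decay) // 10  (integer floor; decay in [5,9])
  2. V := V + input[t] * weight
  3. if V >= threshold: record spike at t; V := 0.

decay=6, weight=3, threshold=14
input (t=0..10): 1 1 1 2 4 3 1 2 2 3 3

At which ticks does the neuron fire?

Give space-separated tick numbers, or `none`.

t=0: input=1 -> V=3
t=1: input=1 -> V=4
t=2: input=1 -> V=5
t=3: input=2 -> V=9
t=4: input=4 -> V=0 FIRE
t=5: input=3 -> V=9
t=6: input=1 -> V=8
t=7: input=2 -> V=10
t=8: input=2 -> V=12
t=9: input=3 -> V=0 FIRE
t=10: input=3 -> V=9

Answer: 4 9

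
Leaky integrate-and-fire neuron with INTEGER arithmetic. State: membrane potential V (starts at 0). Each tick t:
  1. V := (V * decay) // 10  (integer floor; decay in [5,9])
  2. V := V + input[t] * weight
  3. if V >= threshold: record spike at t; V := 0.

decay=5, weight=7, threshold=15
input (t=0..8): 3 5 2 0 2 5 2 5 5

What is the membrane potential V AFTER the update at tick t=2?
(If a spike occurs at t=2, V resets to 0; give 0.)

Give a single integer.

t=0: input=3 -> V=0 FIRE
t=1: input=5 -> V=0 FIRE
t=2: input=2 -> V=14
t=3: input=0 -> V=7
t=4: input=2 -> V=0 FIRE
t=5: input=5 -> V=0 FIRE
t=6: input=2 -> V=14
t=7: input=5 -> V=0 FIRE
t=8: input=5 -> V=0 FIRE

Answer: 14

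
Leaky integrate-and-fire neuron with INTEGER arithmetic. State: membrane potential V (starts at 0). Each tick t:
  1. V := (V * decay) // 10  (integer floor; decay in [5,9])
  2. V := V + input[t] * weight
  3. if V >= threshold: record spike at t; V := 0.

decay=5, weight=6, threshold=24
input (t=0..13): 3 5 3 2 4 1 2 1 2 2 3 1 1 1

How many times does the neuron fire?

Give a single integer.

Answer: 3

Derivation:
t=0: input=3 -> V=18
t=1: input=5 -> V=0 FIRE
t=2: input=3 -> V=18
t=3: input=2 -> V=21
t=4: input=4 -> V=0 FIRE
t=5: input=1 -> V=6
t=6: input=2 -> V=15
t=7: input=1 -> V=13
t=8: input=2 -> V=18
t=9: input=2 -> V=21
t=10: input=3 -> V=0 FIRE
t=11: input=1 -> V=6
t=12: input=1 -> V=9
t=13: input=1 -> V=10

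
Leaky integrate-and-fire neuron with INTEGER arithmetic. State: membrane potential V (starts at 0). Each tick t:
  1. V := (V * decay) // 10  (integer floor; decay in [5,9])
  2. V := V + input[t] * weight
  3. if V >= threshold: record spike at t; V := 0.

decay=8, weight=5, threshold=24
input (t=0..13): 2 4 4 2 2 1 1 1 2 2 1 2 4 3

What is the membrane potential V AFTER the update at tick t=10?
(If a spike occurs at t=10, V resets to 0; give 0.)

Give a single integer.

Answer: 5

Derivation:
t=0: input=2 -> V=10
t=1: input=4 -> V=0 FIRE
t=2: input=4 -> V=20
t=3: input=2 -> V=0 FIRE
t=4: input=2 -> V=10
t=5: input=1 -> V=13
t=6: input=1 -> V=15
t=7: input=1 -> V=17
t=8: input=2 -> V=23
t=9: input=2 -> V=0 FIRE
t=10: input=1 -> V=5
t=11: input=2 -> V=14
t=12: input=4 -> V=0 FIRE
t=13: input=3 -> V=15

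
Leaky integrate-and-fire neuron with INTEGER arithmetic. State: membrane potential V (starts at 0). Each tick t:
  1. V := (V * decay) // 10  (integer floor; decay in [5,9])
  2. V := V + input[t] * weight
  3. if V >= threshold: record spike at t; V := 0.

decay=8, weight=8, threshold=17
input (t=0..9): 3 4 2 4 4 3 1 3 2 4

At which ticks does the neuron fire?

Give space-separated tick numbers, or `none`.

Answer: 0 1 3 4 5 7 9

Derivation:
t=0: input=3 -> V=0 FIRE
t=1: input=4 -> V=0 FIRE
t=2: input=2 -> V=16
t=3: input=4 -> V=0 FIRE
t=4: input=4 -> V=0 FIRE
t=5: input=3 -> V=0 FIRE
t=6: input=1 -> V=8
t=7: input=3 -> V=0 FIRE
t=8: input=2 -> V=16
t=9: input=4 -> V=0 FIRE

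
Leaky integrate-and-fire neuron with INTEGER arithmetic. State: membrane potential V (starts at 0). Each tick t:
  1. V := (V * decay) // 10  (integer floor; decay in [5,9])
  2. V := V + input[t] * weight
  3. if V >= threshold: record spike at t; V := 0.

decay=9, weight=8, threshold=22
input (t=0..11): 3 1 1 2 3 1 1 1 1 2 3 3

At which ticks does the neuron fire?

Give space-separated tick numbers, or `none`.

t=0: input=3 -> V=0 FIRE
t=1: input=1 -> V=8
t=2: input=1 -> V=15
t=3: input=2 -> V=0 FIRE
t=4: input=3 -> V=0 FIRE
t=5: input=1 -> V=8
t=6: input=1 -> V=15
t=7: input=1 -> V=21
t=8: input=1 -> V=0 FIRE
t=9: input=2 -> V=16
t=10: input=3 -> V=0 FIRE
t=11: input=3 -> V=0 FIRE

Answer: 0 3 4 8 10 11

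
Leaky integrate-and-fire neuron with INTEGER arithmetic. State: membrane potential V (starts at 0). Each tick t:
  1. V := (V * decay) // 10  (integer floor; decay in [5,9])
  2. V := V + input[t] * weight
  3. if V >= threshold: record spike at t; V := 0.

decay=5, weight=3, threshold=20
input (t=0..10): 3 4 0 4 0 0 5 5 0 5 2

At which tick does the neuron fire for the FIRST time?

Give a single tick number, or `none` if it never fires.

t=0: input=3 -> V=9
t=1: input=4 -> V=16
t=2: input=0 -> V=8
t=3: input=4 -> V=16
t=4: input=0 -> V=8
t=5: input=0 -> V=4
t=6: input=5 -> V=17
t=7: input=5 -> V=0 FIRE
t=8: input=0 -> V=0
t=9: input=5 -> V=15
t=10: input=2 -> V=13

Answer: 7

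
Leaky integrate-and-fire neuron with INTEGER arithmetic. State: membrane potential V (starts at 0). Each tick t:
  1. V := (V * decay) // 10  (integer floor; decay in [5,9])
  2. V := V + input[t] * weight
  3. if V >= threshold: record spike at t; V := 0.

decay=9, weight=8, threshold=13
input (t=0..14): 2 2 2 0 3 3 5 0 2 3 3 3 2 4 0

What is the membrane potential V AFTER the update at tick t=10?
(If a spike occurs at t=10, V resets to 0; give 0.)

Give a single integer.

t=0: input=2 -> V=0 FIRE
t=1: input=2 -> V=0 FIRE
t=2: input=2 -> V=0 FIRE
t=3: input=0 -> V=0
t=4: input=3 -> V=0 FIRE
t=5: input=3 -> V=0 FIRE
t=6: input=5 -> V=0 FIRE
t=7: input=0 -> V=0
t=8: input=2 -> V=0 FIRE
t=9: input=3 -> V=0 FIRE
t=10: input=3 -> V=0 FIRE
t=11: input=3 -> V=0 FIRE
t=12: input=2 -> V=0 FIRE
t=13: input=4 -> V=0 FIRE
t=14: input=0 -> V=0

Answer: 0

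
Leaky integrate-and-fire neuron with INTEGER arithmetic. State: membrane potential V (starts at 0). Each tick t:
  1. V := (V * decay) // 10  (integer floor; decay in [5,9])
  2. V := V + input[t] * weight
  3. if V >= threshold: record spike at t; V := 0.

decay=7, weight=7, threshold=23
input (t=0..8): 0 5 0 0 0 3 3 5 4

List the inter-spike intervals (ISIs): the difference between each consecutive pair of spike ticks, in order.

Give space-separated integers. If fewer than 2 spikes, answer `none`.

t=0: input=0 -> V=0
t=1: input=5 -> V=0 FIRE
t=2: input=0 -> V=0
t=3: input=0 -> V=0
t=4: input=0 -> V=0
t=5: input=3 -> V=21
t=6: input=3 -> V=0 FIRE
t=7: input=5 -> V=0 FIRE
t=8: input=4 -> V=0 FIRE

Answer: 5 1 1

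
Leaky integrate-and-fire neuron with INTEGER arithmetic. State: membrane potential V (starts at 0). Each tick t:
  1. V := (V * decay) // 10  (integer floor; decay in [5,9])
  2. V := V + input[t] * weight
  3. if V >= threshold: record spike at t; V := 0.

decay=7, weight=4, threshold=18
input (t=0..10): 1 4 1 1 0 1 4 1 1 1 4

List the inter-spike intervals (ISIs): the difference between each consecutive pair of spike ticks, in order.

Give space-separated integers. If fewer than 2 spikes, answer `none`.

t=0: input=1 -> V=4
t=1: input=4 -> V=0 FIRE
t=2: input=1 -> V=4
t=3: input=1 -> V=6
t=4: input=0 -> V=4
t=5: input=1 -> V=6
t=6: input=4 -> V=0 FIRE
t=7: input=1 -> V=4
t=8: input=1 -> V=6
t=9: input=1 -> V=8
t=10: input=4 -> V=0 FIRE

Answer: 5 4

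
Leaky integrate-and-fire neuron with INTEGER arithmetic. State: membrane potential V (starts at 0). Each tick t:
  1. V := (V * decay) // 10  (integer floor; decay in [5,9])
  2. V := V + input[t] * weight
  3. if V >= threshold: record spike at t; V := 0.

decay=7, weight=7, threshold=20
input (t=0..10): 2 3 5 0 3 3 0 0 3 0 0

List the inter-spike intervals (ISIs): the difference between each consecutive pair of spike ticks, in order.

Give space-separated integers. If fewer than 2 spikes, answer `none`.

t=0: input=2 -> V=14
t=1: input=3 -> V=0 FIRE
t=2: input=5 -> V=0 FIRE
t=3: input=0 -> V=0
t=4: input=3 -> V=0 FIRE
t=5: input=3 -> V=0 FIRE
t=6: input=0 -> V=0
t=7: input=0 -> V=0
t=8: input=3 -> V=0 FIRE
t=9: input=0 -> V=0
t=10: input=0 -> V=0

Answer: 1 2 1 3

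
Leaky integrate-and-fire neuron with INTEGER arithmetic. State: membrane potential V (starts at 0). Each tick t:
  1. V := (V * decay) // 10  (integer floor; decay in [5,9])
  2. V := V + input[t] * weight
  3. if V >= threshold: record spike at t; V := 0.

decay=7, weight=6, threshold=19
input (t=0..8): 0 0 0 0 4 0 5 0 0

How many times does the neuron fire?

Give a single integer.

t=0: input=0 -> V=0
t=1: input=0 -> V=0
t=2: input=0 -> V=0
t=3: input=0 -> V=0
t=4: input=4 -> V=0 FIRE
t=5: input=0 -> V=0
t=6: input=5 -> V=0 FIRE
t=7: input=0 -> V=0
t=8: input=0 -> V=0

Answer: 2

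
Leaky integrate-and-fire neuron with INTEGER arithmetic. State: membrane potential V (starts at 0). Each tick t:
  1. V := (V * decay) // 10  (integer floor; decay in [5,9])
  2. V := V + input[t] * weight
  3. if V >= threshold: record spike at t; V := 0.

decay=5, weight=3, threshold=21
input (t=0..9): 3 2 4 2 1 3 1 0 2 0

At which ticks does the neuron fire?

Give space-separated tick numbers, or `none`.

t=0: input=3 -> V=9
t=1: input=2 -> V=10
t=2: input=4 -> V=17
t=3: input=2 -> V=14
t=4: input=1 -> V=10
t=5: input=3 -> V=14
t=6: input=1 -> V=10
t=7: input=0 -> V=5
t=8: input=2 -> V=8
t=9: input=0 -> V=4

Answer: none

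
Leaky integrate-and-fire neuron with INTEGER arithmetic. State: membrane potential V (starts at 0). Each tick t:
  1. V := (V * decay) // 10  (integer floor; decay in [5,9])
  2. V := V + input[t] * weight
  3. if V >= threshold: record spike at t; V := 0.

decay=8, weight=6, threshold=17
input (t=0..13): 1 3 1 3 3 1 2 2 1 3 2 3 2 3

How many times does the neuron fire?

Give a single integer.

Answer: 7

Derivation:
t=0: input=1 -> V=6
t=1: input=3 -> V=0 FIRE
t=2: input=1 -> V=6
t=3: input=3 -> V=0 FIRE
t=4: input=3 -> V=0 FIRE
t=5: input=1 -> V=6
t=6: input=2 -> V=16
t=7: input=2 -> V=0 FIRE
t=8: input=1 -> V=6
t=9: input=3 -> V=0 FIRE
t=10: input=2 -> V=12
t=11: input=3 -> V=0 FIRE
t=12: input=2 -> V=12
t=13: input=3 -> V=0 FIRE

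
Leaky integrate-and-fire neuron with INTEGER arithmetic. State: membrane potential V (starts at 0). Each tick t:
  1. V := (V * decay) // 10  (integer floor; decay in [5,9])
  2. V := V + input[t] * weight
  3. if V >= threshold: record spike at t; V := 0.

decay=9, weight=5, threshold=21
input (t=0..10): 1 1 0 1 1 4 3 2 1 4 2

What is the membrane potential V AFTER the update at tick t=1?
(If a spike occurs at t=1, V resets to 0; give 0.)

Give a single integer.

Answer: 9

Derivation:
t=0: input=1 -> V=5
t=1: input=1 -> V=9
t=2: input=0 -> V=8
t=3: input=1 -> V=12
t=4: input=1 -> V=15
t=5: input=4 -> V=0 FIRE
t=6: input=3 -> V=15
t=7: input=2 -> V=0 FIRE
t=8: input=1 -> V=5
t=9: input=4 -> V=0 FIRE
t=10: input=2 -> V=10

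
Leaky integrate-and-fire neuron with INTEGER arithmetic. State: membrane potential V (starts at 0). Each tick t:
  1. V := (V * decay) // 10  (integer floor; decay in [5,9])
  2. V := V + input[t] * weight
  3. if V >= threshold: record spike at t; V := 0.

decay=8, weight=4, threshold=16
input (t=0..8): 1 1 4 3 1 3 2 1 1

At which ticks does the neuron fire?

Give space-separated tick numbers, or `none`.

Answer: 2 5

Derivation:
t=0: input=1 -> V=4
t=1: input=1 -> V=7
t=2: input=4 -> V=0 FIRE
t=3: input=3 -> V=12
t=4: input=1 -> V=13
t=5: input=3 -> V=0 FIRE
t=6: input=2 -> V=8
t=7: input=1 -> V=10
t=8: input=1 -> V=12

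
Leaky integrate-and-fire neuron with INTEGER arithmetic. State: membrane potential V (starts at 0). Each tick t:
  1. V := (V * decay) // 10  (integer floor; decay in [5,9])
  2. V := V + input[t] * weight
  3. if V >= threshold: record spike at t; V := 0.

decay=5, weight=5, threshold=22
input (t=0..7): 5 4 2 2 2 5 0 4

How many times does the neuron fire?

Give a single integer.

Answer: 2

Derivation:
t=0: input=5 -> V=0 FIRE
t=1: input=4 -> V=20
t=2: input=2 -> V=20
t=3: input=2 -> V=20
t=4: input=2 -> V=20
t=5: input=5 -> V=0 FIRE
t=6: input=0 -> V=0
t=7: input=4 -> V=20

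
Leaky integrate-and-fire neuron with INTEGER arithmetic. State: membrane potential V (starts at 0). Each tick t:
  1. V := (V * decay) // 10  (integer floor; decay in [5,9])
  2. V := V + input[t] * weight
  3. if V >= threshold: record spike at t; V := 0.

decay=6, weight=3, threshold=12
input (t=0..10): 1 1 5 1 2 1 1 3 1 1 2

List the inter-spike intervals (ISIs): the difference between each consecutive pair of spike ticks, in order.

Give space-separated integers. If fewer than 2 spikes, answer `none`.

t=0: input=1 -> V=3
t=1: input=1 -> V=4
t=2: input=5 -> V=0 FIRE
t=3: input=1 -> V=3
t=4: input=2 -> V=7
t=5: input=1 -> V=7
t=6: input=1 -> V=7
t=7: input=3 -> V=0 FIRE
t=8: input=1 -> V=3
t=9: input=1 -> V=4
t=10: input=2 -> V=8

Answer: 5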